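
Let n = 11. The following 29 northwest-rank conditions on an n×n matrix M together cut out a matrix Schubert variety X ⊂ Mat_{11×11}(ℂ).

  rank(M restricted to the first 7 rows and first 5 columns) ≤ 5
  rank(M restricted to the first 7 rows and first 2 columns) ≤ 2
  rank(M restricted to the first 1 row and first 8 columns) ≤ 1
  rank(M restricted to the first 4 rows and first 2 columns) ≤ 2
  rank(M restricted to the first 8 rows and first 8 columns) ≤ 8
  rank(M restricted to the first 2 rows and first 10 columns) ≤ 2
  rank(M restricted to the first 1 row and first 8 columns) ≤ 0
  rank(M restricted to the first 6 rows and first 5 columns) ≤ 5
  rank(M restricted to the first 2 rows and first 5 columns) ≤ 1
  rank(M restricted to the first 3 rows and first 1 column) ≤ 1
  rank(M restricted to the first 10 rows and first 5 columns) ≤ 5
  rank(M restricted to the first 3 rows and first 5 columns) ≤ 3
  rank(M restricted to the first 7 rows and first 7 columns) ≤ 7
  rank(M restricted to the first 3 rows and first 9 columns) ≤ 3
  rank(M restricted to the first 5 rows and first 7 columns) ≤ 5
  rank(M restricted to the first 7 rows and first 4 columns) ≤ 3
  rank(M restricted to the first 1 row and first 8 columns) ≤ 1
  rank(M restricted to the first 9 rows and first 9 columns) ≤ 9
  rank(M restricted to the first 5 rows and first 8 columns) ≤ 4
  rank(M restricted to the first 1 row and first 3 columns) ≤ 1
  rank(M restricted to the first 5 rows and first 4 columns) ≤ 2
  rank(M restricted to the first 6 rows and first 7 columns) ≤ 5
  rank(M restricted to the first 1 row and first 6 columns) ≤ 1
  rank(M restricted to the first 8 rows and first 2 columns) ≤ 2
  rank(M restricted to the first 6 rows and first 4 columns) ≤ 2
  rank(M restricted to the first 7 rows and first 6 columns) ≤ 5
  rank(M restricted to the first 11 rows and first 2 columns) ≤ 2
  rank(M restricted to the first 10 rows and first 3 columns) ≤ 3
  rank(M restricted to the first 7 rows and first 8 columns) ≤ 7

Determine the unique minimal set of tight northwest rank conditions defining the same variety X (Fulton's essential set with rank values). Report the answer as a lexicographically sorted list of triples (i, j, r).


The tightest implied rank at each (i,j), from the 29 conditions:

  0 | 0 | 0 | 0 | 0 | 0 | 0 | 0 | 1 | 1 | 1
  1 | 1 | 1 | 1 | 1 | 1 | 1 | 1 | 2 | 2 | 2
  1 | 2 | 2 | 2 | 2 | 2 | 2 | 2 | 3 | 3 | 3
  1 | 2 | 2 | 2 | 3 | 3 | 3 | 3 | 4 | 4 | 4
  1 | 2 | 2 | 2 | 3 | 4 | 4 | 4 | 5 | 5 | 5
  1 | 2 | 2 | 2 | 3 | 4 | 5 | 5 | 6 | 6 | 6
  1 | 2 | 3 | 3 | 4 | 5 | 6 | 6 | 7 | 7 | 7
  1 | 2 | 3 | 4 | 5 | 6 | 7 | 7 | 8 | 8 | 8
  1 | 2 | 3 | 4 | 5 | 6 | 7 | 8 | 9 | 9 | 9
  1 | 2 | 3 | 4 | 5 | 6 | 7 | 8 | 9 | 10 | 10
  1 | 2 | 3 | 4 | 5 | 6 | 7 | 8 | 9 | 10 | 11

the unique w with this rank table is (9, 1, 2, 5, 6, 7, 3, 4, 8, 10, 11).

D(w) has 14 cells with 2 SE-corners; essential set:

[(1, 8, 0), (6, 4, 2)]


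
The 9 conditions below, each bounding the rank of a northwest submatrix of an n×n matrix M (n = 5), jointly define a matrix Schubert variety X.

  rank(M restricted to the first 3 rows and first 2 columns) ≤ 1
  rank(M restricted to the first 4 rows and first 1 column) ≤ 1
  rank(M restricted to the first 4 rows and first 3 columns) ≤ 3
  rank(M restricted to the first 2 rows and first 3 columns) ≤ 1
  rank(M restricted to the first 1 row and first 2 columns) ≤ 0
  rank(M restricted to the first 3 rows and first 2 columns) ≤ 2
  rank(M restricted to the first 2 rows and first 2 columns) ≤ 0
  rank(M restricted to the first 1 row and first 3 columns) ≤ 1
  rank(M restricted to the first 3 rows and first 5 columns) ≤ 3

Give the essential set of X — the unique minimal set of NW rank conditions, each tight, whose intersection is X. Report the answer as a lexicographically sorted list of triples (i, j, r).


The tightest implied rank at each (i,j), from the 9 conditions:

  row 1: 0, 0, 1, 1, 1
  row 2: 0, 0, 1, 2, 2
  row 3: 1, 1, 2, 3, 3
  row 4: 1, 2, 3, 4, 4
  row 5: 1, 2, 3, 4, 5

so w = (3, 4, 1, 2, 5).

|D(w)|=4, |Ess(w)|=1:

[(2, 2, 0)]


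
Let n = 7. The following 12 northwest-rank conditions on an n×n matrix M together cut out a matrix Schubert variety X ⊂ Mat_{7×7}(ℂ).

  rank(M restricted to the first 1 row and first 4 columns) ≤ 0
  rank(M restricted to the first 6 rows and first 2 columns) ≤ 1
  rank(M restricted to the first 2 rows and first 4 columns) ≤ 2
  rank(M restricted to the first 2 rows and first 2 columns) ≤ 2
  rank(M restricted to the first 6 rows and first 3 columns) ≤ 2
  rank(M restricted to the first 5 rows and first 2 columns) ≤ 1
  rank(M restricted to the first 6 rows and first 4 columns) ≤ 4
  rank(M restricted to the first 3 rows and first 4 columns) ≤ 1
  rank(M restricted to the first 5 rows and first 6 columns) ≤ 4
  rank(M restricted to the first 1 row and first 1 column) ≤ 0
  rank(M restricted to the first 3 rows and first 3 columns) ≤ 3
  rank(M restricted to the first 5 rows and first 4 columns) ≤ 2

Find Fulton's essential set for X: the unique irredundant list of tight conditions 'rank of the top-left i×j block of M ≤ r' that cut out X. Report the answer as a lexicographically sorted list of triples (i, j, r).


Recovering R(i,j) via the rank-extension bound from the 12 conditions:

  i=1: 0, 0, 0, 0, 1, 1, 1
  i=2: 1, 1, 1, 1, 2, 2, 2
  i=3: 1, 1, 1, 1, 2, 3, 3
  i=4: 1, 1, 2, 2, 3, 4, 4
  i=5: 1, 1, 2, 2, 3, 4, 5
  i=6: 1, 1, 2, 3, 4, 5, 6
  i=7: 1, 2, 3, 4, 5, 6, 7

the unique w with this rank table is (5, 1, 6, 3, 7, 4, 2).

ℓ(w)=11; the 4 essential cells (i,j,r):

[(1, 4, 0), (3, 4, 1), (5, 4, 2), (6, 2, 1)]


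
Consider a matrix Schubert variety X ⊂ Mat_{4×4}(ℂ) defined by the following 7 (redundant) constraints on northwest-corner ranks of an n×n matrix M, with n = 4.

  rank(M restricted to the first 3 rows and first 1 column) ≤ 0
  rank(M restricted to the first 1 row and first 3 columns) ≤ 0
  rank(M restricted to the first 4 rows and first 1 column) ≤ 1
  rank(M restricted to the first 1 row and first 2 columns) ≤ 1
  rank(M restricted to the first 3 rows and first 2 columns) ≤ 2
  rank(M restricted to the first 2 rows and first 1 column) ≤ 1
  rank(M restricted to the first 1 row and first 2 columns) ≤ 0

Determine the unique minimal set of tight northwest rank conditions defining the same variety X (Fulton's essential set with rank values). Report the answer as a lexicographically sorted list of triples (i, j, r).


Reconstructing r_w from the 7 given conditions:

  row 1: 0, 0, 0, 1
  row 2: 0, 1, 1, 2
  row 3: 0, 1, 2, 3
  row 4: 1, 2, 3, 4

reading off 1-entries of Δ²R: w = (4, 2, 3, 1).

|D(w)|=5, |Ess(w)|=2:

[(1, 3, 0), (3, 1, 0)]


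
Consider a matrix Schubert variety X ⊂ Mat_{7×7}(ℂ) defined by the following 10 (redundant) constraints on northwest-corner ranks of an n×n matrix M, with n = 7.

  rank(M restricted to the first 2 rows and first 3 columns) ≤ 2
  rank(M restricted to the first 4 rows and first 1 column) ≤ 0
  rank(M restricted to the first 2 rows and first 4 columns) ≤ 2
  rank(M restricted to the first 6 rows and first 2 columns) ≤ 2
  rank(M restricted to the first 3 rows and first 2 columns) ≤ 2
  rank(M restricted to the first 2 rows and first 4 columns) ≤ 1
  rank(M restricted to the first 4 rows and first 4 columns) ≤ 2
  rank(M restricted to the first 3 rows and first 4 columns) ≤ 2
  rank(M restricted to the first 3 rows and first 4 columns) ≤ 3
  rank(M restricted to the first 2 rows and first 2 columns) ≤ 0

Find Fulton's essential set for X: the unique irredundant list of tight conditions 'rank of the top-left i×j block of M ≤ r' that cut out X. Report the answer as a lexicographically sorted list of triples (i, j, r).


Computing R[i][j] = min implied NW-rank bound (n=7, 10 conditions):

  0 0 1 1 1 1 1
  0 0 1 1 2 2 2
  0 1 2 2 3 3 3
  0 1 2 2 3 4 4
  1 2 3 3 4 5 5
  1 2 3 4 5 6 6
  1 2 3 4 5 6 7

reading off 1-entries of Δ²R: w = (3, 5, 2, 6, 1, 4, 7).

Fulton essential set (4 of the 8 Rothe cells):

[(2, 2, 0), (2, 4, 1), (4, 1, 0), (4, 4, 2)]


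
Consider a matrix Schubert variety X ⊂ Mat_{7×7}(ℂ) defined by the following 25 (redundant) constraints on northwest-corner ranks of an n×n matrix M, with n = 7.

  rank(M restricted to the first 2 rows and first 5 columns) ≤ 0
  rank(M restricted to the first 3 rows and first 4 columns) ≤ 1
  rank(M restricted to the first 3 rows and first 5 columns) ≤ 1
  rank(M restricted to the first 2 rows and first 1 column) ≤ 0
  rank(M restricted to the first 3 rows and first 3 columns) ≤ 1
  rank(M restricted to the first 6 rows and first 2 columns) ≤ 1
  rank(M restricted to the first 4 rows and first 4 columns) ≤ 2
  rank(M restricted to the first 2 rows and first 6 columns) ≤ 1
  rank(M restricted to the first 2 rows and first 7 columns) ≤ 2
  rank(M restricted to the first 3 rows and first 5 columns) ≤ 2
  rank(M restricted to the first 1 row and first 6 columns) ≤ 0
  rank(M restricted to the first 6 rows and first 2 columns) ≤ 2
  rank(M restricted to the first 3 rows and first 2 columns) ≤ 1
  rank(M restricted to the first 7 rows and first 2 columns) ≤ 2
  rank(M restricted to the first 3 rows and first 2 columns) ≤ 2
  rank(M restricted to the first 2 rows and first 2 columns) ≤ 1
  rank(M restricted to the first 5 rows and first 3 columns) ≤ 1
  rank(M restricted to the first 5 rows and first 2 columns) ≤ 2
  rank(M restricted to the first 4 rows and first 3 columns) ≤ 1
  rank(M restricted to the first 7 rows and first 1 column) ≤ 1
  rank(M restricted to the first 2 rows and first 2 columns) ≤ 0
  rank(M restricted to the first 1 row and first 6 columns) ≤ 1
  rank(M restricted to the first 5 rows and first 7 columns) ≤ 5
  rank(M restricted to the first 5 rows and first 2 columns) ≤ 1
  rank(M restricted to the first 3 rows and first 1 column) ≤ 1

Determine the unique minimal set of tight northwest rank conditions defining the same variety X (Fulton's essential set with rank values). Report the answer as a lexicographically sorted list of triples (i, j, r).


Computing R[i][j] = min implied NW-rank bound (n=7, 25 conditions):

  R[1]: 0 0 0 0 0 0 1
  R[2]: 0 0 0 0 0 1 2
  R[3]: 1 1 1 1 1 2 3
  R[4]: 1 1 1 2 2 3 4
  R[5]: 1 1 1 2 3 4 5
  R[6]: 1 1 2 3 4 5 6
  R[7]: 1 2 3 4 5 6 7

reading off 1-entries of Δ²R: w = (7, 6, 1, 4, 5, 3, 2).

|D(w)|=16, |Ess(w)|=4:

[(1, 6, 0), (2, 5, 0), (5, 3, 1), (6, 2, 1)]


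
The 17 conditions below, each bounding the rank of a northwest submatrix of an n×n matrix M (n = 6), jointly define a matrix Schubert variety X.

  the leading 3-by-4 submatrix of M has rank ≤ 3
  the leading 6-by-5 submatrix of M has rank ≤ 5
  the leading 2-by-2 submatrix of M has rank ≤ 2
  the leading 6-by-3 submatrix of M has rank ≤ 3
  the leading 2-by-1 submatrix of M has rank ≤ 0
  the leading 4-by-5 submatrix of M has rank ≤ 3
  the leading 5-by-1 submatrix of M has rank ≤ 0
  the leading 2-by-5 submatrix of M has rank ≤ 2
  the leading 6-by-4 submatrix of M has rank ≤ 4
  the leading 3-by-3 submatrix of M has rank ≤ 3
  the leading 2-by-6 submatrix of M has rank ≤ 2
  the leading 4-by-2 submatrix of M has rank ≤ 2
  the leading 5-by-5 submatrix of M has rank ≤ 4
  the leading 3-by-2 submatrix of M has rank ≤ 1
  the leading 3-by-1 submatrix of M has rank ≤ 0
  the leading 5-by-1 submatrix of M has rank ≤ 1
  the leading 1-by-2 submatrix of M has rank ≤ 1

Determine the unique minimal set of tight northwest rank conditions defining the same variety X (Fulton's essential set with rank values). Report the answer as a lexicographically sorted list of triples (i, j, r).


Rank table r_w(6×6) implied by the 17 constraints:

  i=1: 0  1  1  1  1  1
  i=2: 0  1  2  2  2  2
  i=3: 0  1  2  3  3  3
  i=4: 0  1  2  3  3  4
  i=5: 0  1  2  3  4  5
  i=6: 1  2  3  4  5  6

so w = (2, 3, 4, 6, 5, 1).

|D(w)|=6, |Ess(w)|=2:

[(4, 5, 3), (5, 1, 0)]


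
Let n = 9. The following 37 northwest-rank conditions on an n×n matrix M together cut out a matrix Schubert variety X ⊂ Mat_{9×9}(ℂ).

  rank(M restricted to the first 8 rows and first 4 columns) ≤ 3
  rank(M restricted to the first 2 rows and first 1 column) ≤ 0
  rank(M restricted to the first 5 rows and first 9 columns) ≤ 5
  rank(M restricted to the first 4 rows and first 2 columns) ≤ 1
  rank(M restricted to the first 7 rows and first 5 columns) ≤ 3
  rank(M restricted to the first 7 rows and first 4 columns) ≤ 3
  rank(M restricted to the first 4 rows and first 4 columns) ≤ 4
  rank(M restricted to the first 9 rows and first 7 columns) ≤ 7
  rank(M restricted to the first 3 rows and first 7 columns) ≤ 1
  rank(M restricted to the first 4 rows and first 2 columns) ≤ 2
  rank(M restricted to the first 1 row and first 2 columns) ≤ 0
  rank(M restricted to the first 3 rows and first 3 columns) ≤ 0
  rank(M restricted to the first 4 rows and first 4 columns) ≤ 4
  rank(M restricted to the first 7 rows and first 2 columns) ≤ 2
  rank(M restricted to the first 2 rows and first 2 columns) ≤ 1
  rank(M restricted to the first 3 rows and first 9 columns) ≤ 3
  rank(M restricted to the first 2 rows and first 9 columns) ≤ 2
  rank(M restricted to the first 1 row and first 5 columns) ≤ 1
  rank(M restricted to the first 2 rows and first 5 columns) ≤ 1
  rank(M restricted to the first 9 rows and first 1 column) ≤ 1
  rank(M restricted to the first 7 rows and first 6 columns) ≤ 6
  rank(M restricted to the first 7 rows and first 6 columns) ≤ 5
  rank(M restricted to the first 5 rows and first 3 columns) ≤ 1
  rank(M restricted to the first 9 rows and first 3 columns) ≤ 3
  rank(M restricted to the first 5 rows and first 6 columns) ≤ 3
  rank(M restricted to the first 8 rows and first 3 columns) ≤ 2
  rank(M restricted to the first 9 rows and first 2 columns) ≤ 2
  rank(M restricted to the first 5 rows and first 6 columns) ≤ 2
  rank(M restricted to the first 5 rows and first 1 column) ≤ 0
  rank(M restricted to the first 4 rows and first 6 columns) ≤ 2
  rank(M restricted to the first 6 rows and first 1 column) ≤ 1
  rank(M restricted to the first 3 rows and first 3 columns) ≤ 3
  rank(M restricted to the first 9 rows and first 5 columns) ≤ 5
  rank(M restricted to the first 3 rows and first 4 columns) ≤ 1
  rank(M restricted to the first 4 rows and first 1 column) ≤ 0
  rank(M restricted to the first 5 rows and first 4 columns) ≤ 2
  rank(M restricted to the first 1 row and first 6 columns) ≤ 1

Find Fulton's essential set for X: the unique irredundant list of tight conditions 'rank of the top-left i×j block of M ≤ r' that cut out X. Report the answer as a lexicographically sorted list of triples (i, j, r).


Reconstructing r_w from the 37 given conditions:

  row 1: 0 | 0 | 0 | 1 | 1 | 1 | 1 | 1 | 1
  row 2: 0 | 0 | 0 | 1 | 1 | 1 | 1 | 2 | 2
  row 3: 0 | 0 | 0 | 1 | 1 | 1 | 1 | 2 | 3
  row 4: 0 | 1 | 1 | 2 | 2 | 2 | 2 | 3 | 4
  row 5: 0 | 1 | 1 | 2 | 2 | 2 | 3 | 4 | 5
  row 6: 1 | 2 | 2 | 3 | 3 | 3 | 4 | 5 | 6
  row 7: 1 | 2 | 2 | 3 | 3 | 4 | 5 | 6 | 7
  row 8: 1 | 2 | 2 | 3 | 4 | 5 | 6 | 7 | 8
  row 9: 1 | 2 | 3 | 4 | 5 | 6 | 7 | 8 | 9

hence w(1..9) = (4, 8, 9, 2, 7, 1, 6, 5, 3).

ℓ(w)=23; the 7 essential cells (i,j,r):

[(3, 3, 0), (3, 7, 1), (5, 1, 0), (5, 3, 1), (5, 6, 2), (7, 5, 3), (8, 3, 2)]


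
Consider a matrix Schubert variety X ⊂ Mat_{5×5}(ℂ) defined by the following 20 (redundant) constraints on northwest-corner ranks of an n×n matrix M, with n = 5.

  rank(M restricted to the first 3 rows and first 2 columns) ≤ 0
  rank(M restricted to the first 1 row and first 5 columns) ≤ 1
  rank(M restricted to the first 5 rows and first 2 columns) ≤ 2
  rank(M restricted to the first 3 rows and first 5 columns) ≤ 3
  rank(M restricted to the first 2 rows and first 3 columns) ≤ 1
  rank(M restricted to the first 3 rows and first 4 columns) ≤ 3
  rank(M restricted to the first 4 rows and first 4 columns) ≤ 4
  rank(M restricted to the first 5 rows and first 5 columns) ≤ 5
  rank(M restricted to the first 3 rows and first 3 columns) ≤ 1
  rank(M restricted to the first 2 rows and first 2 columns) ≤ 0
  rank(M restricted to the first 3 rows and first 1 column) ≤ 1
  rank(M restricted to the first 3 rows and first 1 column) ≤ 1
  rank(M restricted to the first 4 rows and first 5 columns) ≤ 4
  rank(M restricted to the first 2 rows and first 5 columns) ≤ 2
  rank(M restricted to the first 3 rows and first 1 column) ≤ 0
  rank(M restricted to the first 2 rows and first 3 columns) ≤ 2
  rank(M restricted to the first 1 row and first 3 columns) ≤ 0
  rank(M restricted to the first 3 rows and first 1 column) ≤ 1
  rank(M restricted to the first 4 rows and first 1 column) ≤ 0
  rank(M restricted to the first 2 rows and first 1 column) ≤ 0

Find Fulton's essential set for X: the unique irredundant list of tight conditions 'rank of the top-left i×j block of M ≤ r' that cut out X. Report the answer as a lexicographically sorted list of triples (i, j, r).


Propagating the 20 rank bounds to every northwest block:

  i=1: 0 0 0 1 1
  i=2: 0 0 1 2 2
  i=3: 0 0 1 2 3
  i=4: 0 1 2 3 4
  i=5: 1 2 3 4 5

second differences of R give the permutation w = (4, 3, 5, 2, 1).

|D(w)|=8, |Ess(w)|=3:

[(1, 3, 0), (3, 2, 0), (4, 1, 0)]


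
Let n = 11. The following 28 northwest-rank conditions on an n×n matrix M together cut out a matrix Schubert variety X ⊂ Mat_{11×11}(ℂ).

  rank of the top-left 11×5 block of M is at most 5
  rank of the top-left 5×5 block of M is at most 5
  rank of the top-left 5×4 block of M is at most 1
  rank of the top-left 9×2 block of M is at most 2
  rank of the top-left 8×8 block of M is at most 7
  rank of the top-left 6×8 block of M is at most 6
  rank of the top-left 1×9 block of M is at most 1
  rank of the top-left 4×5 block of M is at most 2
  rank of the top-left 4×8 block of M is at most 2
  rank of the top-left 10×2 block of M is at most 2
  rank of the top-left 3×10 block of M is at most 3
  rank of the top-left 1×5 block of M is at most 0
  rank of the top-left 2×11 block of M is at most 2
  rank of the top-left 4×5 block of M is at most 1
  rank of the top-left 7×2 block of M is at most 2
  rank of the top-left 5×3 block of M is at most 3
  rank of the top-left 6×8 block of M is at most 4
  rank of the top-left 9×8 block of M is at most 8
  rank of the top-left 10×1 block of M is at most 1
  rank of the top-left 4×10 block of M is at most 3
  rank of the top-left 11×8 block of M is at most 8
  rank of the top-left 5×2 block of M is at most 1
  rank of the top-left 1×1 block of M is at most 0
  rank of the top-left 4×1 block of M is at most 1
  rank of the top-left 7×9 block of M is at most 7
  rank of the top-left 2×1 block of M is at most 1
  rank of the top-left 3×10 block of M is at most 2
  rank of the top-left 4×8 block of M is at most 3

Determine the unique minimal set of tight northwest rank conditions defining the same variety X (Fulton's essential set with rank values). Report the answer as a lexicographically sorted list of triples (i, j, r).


Recovering R(i,j) via the rank-extension bound from the 28 conditions:

  R[1]: 0 0 0 0 0 1 1 1 1 1 1
  R[2]: 1 1 1 1 1 2 2 2 2 2 2
  R[3]: 1 1 1 1 1 2 2 2 2 2 3
  R[4]: 1 1 1 1 1 2 2 2 3 3 4
  R[5]: 1 1 1 1 2 3 3 3 4 4 5
  R[6]: 1 2 2 2 3 4 4 4 5 5 6
  R[7]: 1 2 3 3 4 5 5 5 6 6 7
  R[8]: 1 2 3 4 5 6 6 6 7 7 8
  R[9]: 1 2 3 4 5 6 7 7 8 8 9
  R[10]: 1 2 3 4 5 6 7 8 9 9 10
  R[11]: 1 2 3 4 5 6 7 8 9 10 11

so w = (6, 1, 11, 9, 5, 2, 3, 4, 7, 8, 10).

D(w) has 22 cells with 5 SE-corners; essential set:

[(1, 5, 0), (3, 10, 2), (4, 5, 1), (4, 8, 2), (5, 4, 1)]


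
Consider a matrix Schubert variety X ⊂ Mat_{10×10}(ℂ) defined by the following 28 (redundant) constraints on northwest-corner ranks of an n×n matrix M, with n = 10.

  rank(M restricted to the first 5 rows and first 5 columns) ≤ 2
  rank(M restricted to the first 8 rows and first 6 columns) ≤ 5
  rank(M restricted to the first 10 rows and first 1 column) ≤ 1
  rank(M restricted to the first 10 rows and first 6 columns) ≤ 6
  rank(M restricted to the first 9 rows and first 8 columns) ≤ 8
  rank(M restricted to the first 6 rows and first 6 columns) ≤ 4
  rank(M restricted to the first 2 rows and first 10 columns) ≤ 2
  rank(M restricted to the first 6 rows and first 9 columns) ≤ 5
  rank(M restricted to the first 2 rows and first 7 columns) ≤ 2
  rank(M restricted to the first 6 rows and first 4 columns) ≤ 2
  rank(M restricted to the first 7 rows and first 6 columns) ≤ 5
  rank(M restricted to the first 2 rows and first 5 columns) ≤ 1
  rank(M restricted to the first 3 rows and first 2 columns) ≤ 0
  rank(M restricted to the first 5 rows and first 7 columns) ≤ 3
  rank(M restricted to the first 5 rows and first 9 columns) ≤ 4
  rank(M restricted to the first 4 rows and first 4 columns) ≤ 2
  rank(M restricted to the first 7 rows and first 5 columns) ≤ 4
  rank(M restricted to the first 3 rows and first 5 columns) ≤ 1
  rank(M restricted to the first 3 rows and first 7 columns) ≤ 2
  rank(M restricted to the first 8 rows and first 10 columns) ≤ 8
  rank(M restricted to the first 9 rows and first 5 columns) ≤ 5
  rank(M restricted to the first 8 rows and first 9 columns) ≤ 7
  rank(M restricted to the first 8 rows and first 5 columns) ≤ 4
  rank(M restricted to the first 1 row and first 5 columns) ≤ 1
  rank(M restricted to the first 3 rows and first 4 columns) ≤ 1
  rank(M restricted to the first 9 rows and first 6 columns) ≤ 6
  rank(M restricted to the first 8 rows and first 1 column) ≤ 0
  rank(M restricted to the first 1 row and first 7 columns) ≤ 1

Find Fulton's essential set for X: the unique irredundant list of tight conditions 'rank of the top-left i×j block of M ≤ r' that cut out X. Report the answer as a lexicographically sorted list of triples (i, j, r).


Propagating the 28 rank bounds to every northwest block:

  R[1]: 0  0  1  1  1  1  1  1  1  1
  R[2]: 0  0  1  1  1  2  2  2  2  2
  R[3]: 0  0  1  1  1  2  2  3  3  3
  R[4]: 0  1  2  2  2  3  3  4  4  4
  R[5]: 0  1  2  2  2  3  3  4  4  5
  R[6]: 0  1  2  2  3  4  4  5  5  6
  R[7]: 0  1  2  3  4  5  5  6  6  7
  R[8]: 0  1  2  3  4  5  6  7  7  8
  R[9]: 1  2  3  4  5  6  7  8  8  9
  R[10]: 1  2  3  4  5  6  7  8  9  10

reading off 1-entries of Δ²R: w = (3, 6, 8, 2, 10, 5, 4, 7, 1, 9).

ℓ(w)=21; the 8 essential cells (i,j,r):

[(3, 2, 0), (3, 5, 1), (3, 7, 2), (5, 5, 2), (5, 7, 3), (5, 9, 4), (6, 4, 2), (8, 1, 0)]


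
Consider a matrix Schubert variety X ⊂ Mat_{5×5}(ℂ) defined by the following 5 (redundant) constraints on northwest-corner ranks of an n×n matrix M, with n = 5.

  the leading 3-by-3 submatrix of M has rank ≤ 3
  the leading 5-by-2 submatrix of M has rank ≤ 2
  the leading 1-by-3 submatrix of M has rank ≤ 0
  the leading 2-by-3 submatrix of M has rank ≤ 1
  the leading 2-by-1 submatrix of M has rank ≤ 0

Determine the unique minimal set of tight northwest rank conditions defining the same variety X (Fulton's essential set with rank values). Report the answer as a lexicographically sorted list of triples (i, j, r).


The tightest implied rank at each (i,j), from the 5 conditions:

  0  0  0  1  1
  0  1  1  2  2
  1  2  2  3  3
  1  2  3  4  4
  1  2  3  4  5

so w = (4, 2, 1, 3, 5).

2 SE-corners of the 4-cell Rothe diagram give Ess(w):

[(1, 3, 0), (2, 1, 0)]


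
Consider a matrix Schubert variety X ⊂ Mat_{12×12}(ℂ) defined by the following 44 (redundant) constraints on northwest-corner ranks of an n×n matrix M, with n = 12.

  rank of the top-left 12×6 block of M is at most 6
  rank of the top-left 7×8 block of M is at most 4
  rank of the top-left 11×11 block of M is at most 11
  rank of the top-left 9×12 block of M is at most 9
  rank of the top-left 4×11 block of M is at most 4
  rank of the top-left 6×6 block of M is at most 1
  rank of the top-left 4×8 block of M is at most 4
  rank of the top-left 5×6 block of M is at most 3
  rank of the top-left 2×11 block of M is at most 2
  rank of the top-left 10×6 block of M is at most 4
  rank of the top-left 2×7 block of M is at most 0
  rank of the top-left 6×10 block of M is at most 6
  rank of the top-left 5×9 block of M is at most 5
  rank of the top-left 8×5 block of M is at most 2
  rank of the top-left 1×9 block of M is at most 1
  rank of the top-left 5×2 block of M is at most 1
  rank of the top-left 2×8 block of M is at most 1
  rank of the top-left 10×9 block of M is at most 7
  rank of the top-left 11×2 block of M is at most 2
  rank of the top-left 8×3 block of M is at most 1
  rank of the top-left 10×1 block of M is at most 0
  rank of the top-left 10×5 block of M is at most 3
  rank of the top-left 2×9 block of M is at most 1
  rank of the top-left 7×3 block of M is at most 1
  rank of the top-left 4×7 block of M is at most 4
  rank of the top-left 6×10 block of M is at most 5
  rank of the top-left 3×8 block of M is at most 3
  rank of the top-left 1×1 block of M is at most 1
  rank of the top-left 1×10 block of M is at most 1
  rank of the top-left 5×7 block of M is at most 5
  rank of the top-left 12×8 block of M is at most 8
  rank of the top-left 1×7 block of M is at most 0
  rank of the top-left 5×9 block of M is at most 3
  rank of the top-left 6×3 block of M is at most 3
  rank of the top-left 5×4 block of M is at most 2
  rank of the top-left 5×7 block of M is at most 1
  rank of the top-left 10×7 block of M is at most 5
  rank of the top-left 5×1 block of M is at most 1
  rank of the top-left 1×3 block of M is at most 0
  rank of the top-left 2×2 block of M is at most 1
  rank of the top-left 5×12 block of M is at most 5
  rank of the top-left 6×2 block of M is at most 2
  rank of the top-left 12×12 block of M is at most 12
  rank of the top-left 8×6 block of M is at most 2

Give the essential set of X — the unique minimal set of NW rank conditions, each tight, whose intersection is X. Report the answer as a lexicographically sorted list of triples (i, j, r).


The tightest implied rank at each (i,j), from the 44 conditions:

  i=1: 0 0 0 0 0 0 0 1 1 1 1 1
  i=2: 0 0 0 0 0 0 0 1 1 2 2 2
  i=3: 0 1 1 1 1 1 1 2 2 3 3 3
  i=4: 0 1 1 1 1 1 1 2 3 4 4 4
  i=5: 0 1 1 1 1 1 1 2 3 4 5 5
  i=6: 0 1 1 1 1 1 2 3 4 5 6 6
  i=7: 0 1 1 2 2 2 3 4 5 6 7 7
  i=8: 0 1 1 2 2 2 3 4 5 6 7 8
  i=9: 0 1 2 3 3 3 4 5 6 7 8 9
  i=10: 0 1 2 3 3 4 5 6 7 8 9 10
  i=11: 1 2 3 4 4 5 6 7 8 9 10 11
  i=12: 1 2 3 4 5 6 7 8 9 10 11 12

giving w = (8, 10, 2, 9, 11, 7, 4, 12, 3, 6, 1, 5) via Δ²R.

Fulton essential set (8 of the 42 Rothe cells):

[(2, 7, 0), (2, 9, 1), (5, 7, 1), (6, 6, 1), (8, 3, 1), (8, 6, 2), (10, 1, 0), (10, 5, 3)]


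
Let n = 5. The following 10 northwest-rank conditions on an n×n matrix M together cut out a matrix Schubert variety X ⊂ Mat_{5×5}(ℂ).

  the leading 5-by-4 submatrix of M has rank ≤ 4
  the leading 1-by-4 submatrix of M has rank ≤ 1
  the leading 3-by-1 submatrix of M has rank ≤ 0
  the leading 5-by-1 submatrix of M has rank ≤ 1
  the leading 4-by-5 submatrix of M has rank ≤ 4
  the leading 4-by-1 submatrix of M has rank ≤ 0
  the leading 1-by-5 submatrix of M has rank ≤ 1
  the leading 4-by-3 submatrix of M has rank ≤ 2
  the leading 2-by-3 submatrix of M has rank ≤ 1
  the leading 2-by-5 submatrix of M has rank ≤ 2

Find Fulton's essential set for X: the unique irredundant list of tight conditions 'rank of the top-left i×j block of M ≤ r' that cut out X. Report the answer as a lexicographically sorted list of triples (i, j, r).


Computing R[i][j] = min implied NW-rank bound (n=5, 10 conditions):

  0  1  1  1  1
  0  1  1  2  2
  0  1  2  3  3
  0  1  2  3  4
  1  2  3  4  5

the unique w with this rank table is (2, 4, 3, 5, 1).

2 SE-corners of the 5-cell Rothe diagram give Ess(w):

[(2, 3, 1), (4, 1, 0)]


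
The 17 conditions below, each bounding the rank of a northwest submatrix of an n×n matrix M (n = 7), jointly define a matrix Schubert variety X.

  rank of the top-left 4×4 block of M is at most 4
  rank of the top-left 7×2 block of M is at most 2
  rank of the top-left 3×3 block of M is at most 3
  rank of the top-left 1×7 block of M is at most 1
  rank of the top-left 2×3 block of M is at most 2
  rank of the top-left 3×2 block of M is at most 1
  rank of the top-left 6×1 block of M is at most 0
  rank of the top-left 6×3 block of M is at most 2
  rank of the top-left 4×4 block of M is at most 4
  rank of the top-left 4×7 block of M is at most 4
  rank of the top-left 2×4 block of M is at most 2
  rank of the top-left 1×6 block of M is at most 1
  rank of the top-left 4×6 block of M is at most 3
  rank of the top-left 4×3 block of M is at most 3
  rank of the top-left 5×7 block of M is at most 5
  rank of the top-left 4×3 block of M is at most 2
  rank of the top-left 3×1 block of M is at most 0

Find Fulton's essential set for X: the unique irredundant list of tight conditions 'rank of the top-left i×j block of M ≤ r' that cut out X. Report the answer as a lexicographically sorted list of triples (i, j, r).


Propagating the 17 rank bounds to every northwest block:

  0  1  1  1  1  1  1
  0  1  2  2  2  2  2
  0  1  2  3  3  3  3
  0  1  2  3  3  3  4
  0  1  2  3  4  4  5
  0  1  2  3  4  5  6
  1  2  3  4  5  6  7

second differences of R give the permutation w = (2, 3, 4, 7, 5, 6, 1).

|D(w)|=8, |Ess(w)|=2:

[(4, 6, 3), (6, 1, 0)]


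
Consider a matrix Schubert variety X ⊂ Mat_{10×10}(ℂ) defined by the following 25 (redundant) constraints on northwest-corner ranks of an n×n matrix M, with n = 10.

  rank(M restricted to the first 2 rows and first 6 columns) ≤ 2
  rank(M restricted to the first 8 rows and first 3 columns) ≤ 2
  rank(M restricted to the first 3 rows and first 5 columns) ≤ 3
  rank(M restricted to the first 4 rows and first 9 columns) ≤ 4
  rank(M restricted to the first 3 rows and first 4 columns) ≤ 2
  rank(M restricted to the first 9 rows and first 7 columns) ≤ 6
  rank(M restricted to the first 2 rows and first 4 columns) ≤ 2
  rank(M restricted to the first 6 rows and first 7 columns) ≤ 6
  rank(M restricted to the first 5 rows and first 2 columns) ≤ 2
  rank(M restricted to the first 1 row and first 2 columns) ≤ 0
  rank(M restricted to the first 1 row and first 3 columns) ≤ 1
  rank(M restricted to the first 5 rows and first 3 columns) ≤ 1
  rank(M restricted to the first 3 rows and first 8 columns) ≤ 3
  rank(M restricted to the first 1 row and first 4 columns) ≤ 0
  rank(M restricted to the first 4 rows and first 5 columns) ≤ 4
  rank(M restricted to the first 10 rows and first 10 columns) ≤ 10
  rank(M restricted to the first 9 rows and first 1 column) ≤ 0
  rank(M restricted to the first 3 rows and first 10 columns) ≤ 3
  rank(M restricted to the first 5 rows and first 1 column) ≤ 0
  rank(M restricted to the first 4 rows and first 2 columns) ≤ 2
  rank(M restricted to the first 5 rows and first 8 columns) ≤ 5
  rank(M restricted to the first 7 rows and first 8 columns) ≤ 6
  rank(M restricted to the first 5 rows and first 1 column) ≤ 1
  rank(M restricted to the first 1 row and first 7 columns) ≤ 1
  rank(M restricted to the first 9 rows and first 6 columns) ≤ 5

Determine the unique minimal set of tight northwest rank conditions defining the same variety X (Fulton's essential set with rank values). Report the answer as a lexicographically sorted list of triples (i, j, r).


Computing R[i][j] = min implied NW-rank bound (n=10, 25 conditions):

  R[1]: 0, 0, 0, 0, 1, 1, 1, 1, 1, 1
  R[2]: 0, 1, 1, 1, 2, 2, 2, 2, 2, 2
  R[3]: 0, 1, 1, 2, 3, 3, 3, 3, 3, 3
  R[4]: 0, 1, 1, 2, 3, 4, 4, 4, 4, 4
  R[5]: 0, 1, 1, 2, 3, 4, 5, 5, 5, 5
  R[6]: 0, 1, 2, 3, 4, 5, 6, 6, 6, 6
  R[7]: 0, 1, 2, 3, 4, 5, 6, 6, 7, 7
  R[8]: 0, 1, 2, 3, 4, 5, 6, 7, 8, 8
  R[9]: 0, 1, 2, 3, 4, 5, 6, 7, 8, 9
  R[10]: 1, 2, 3, 4, 5, 6, 7, 8, 9, 10

the unique w with this rank table is (5, 2, 4, 6, 7, 3, 9, 8, 10, 1).

ℓ(w)=16; the 4 essential cells (i,j,r):

[(1, 4, 0), (5, 3, 1), (7, 8, 6), (9, 1, 0)]


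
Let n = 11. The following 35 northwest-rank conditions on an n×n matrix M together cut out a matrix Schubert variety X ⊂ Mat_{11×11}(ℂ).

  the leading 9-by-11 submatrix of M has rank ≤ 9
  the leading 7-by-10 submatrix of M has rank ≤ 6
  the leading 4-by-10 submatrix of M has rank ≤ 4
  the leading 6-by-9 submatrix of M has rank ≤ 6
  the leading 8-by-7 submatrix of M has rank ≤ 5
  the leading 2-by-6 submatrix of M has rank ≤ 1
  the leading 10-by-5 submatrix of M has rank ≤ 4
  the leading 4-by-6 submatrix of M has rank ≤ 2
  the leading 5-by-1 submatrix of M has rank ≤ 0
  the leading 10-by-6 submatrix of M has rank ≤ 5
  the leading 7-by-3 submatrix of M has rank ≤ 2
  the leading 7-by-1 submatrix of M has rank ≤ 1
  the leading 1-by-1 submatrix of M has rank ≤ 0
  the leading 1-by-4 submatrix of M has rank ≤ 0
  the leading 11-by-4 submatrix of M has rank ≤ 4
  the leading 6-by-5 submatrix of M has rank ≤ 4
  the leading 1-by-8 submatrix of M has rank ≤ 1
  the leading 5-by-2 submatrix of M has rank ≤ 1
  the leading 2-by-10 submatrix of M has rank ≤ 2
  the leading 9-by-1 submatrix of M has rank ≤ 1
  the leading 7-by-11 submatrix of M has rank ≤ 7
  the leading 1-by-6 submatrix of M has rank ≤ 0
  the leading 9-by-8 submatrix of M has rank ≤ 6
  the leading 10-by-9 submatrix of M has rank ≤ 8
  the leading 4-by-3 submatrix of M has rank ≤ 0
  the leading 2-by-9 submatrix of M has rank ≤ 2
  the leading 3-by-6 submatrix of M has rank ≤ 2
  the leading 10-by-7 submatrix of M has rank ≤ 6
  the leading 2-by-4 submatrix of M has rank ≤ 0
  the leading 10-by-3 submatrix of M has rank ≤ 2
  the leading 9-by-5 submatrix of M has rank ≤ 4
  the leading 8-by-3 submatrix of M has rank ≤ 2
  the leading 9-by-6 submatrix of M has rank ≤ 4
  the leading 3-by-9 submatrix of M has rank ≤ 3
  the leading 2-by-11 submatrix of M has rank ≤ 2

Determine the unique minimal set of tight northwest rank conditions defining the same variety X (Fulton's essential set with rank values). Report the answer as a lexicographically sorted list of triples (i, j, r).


Rank table r_w(11×11) implied by the 35 constraints:

  i=1: 0 | 0 | 0 | 0 | 0 | 0 | 1 | 1 | 1 | 1 | 1
  i=2: 0 | 0 | 0 | 0 | 1 | 1 | 2 | 2 | 2 | 2 | 2
  i=3: 0 | 0 | 0 | 1 | 2 | 2 | 3 | 3 | 3 | 3 | 3
  i=4: 0 | 0 | 0 | 1 | 2 | 2 | 3 | 4 | 4 | 4 | 4
  i=5: 0 | 1 | 1 | 2 | 3 | 3 | 4 | 5 | 5 | 5 | 5
  i=6: 1 | 2 | 2 | 3 | 4 | 4 | 5 | 6 | 6 | 6 | 6
  i=7: 1 | 2 | 2 | 3 | 4 | 4 | 5 | 6 | 6 | 6 | 7
  i=8: 1 | 2 | 2 | 3 | 4 | 4 | 5 | 6 | 7 | 7 | 8
  i=9: 1 | 2 | 2 | 3 | 4 | 4 | 5 | 6 | 7 | 8 | 9
  i=10: 1 | 2 | 2 | 3 | 4 | 5 | 6 | 7 | 8 | 9 | 10
  i=11: 1 | 2 | 3 | 4 | 5 | 6 | 7 | 8 | 9 | 10 | 11

hence w(1..11) = (7, 5, 4, 8, 2, 1, 11, 9, 10, 6, 3).

Fulton essential set (8 of the 27 Rothe cells):

[(1, 6, 0), (2, 4, 0), (4, 3, 0), (4, 6, 2), (5, 1, 0), (7, 10, 6), (9, 6, 4), (10, 3, 2)]


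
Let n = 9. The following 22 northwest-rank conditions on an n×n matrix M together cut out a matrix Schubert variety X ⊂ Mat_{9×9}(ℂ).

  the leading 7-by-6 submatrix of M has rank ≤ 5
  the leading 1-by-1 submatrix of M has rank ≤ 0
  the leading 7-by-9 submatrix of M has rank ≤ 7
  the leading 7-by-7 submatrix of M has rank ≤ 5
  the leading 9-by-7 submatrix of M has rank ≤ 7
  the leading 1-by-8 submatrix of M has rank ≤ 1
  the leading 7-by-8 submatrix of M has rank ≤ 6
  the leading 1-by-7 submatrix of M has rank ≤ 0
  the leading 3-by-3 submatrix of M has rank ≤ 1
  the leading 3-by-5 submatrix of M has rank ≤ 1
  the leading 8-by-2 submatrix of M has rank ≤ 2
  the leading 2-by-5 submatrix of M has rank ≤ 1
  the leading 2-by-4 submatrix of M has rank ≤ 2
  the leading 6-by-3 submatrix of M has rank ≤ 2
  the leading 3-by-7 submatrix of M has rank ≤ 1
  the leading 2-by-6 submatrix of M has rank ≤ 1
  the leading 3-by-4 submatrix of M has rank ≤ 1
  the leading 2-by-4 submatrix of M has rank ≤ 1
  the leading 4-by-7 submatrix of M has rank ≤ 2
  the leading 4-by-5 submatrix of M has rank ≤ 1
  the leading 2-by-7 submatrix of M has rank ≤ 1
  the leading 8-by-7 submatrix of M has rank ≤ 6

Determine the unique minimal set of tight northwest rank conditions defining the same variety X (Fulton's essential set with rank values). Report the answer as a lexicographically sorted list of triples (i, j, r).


The tightest implied rank at each (i,j), from the 22 conditions:

  0 0 0 0 0 0 0 1 1
  1 1 1 1 1 1 1 2 2
  1 1 1 1 1 1 1 2 3
  1 1 1 1 1 2 2 3 4
  1 2 2 2 2 3 3 4 5
  1 2 2 3 3 4 4 5 6
  1 2 3 4 4 5 5 6 7
  1 2 3 4 5 6 6 7 8
  1 2 3 4 5 6 7 8 9

reading off 1-entries of Δ²R: w = (8, 1, 9, 6, 2, 4, 3, 5, 7).

D(w) has 18 cells with 4 SE-corners; essential set:

[(1, 7, 0), (3, 7, 1), (4, 5, 1), (6, 3, 2)]


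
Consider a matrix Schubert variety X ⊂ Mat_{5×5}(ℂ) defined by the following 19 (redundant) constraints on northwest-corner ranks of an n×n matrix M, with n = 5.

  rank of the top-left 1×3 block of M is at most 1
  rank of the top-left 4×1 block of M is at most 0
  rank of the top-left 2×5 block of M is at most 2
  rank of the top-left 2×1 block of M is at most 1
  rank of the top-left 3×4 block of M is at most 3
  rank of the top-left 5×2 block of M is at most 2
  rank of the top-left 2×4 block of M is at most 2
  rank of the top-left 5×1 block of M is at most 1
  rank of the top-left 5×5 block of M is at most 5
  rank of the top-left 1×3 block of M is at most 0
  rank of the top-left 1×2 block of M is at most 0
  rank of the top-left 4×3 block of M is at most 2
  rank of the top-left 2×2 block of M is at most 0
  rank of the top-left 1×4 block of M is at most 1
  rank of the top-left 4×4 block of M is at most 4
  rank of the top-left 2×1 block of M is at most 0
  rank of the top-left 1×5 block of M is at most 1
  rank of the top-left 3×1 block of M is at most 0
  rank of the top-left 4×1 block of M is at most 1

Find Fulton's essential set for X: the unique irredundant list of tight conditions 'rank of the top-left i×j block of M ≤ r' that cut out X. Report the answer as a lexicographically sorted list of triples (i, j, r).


The tightest implied rank at each (i,j), from the 19 conditions:

  R[1]: 0 | 0 | 0 | 1 | 1
  R[2]: 0 | 0 | 1 | 2 | 2
  R[3]: 0 | 1 | 2 | 3 | 3
  R[4]: 0 | 1 | 2 | 3 | 4
  R[5]: 1 | 2 | 3 | 4 | 5

giving w = (4, 3, 2, 5, 1) via Δ²R.

Fulton essential set (3 of the 7 Rothe cells):

[(1, 3, 0), (2, 2, 0), (4, 1, 0)]


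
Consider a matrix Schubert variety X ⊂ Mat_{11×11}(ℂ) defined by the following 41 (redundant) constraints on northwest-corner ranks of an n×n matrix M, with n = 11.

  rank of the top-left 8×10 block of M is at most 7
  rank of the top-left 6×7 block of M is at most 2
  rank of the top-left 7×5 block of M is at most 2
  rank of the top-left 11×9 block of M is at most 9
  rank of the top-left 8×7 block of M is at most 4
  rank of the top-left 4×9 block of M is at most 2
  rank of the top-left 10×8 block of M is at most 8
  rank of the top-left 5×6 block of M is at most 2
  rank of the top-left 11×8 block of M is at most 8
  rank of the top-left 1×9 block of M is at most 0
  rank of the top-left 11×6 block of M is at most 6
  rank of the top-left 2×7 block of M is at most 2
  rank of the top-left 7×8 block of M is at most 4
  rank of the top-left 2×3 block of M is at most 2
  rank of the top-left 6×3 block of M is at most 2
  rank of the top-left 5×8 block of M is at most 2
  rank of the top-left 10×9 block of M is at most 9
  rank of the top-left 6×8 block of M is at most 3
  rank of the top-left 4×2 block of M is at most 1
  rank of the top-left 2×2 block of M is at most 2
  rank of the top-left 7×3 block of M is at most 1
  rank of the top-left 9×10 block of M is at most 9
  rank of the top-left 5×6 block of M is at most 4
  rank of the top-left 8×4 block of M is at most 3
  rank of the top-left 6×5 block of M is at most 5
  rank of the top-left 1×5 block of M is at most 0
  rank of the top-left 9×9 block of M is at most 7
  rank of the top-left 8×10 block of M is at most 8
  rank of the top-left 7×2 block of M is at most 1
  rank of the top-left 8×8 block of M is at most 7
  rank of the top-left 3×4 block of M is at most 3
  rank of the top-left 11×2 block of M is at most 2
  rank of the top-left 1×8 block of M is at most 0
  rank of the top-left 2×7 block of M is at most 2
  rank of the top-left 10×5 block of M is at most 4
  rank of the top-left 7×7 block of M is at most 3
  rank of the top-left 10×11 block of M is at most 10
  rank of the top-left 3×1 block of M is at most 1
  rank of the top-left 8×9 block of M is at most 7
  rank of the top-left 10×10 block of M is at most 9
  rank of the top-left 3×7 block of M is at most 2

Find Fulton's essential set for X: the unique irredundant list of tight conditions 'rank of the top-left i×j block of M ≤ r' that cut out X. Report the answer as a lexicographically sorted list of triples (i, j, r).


Propagating the 41 rank bounds to every northwest block:

  row 1: 0 0 0 0 0 0 0 0 0 1 1
  row 2: 1 1 1 1 1 1 1 1 1 2 2
  row 3: 1 1 1 2 2 2 2 2 2 3 3
  row 4: 1 1 1 2 2 2 2 2 2 3 4
  row 5: 1 1 1 2 2 2 2 2 3 4 5
  row 6: 1 1 1 2 2 2 2 3 4 5 6
  row 7: 1 1 1 2 2 3 3 4 5 6 7
  row 8: 1 2 2 3 3 4 4 5 6 7 8
  row 9: 1 2 3 4 4 5 5 6 7 8 9
  row 10: 1 2 3 4 4 5 6 7 8 9 10
  row 11: 1 2 3 4 5 6 7 8 9 10 11

giving w = (10, 1, 4, 11, 9, 8, 6, 2, 3, 7, 5) via Δ²R.

D(w) has 33 cells with 7 SE-corners; essential set:

[(1, 9, 0), (4, 9, 2), (5, 8, 2), (6, 7, 2), (7, 3, 1), (7, 5, 2), (10, 5, 4)]
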